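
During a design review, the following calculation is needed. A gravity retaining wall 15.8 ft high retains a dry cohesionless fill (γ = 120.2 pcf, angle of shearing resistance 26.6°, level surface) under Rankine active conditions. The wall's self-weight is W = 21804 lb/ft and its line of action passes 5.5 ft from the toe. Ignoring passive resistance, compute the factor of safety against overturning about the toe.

3.98

K_a = tan²(45° − 26.6°/2) = 0.3814.
P_a = ½K_aγH² = 0.5×0.3814×120.2×15.8² = 5723 lb/ft, acting at H/3 = 5.267 ft above the base.
Overturning moment M_o = P_a × H/3 = 5723 × 5.267 = 30140.
Resisting moment M_r = W × 5.5 = 21804 × 5.5 = 119900.
FS_overturning = M_r/M_o = 119900/30140 = 3.979.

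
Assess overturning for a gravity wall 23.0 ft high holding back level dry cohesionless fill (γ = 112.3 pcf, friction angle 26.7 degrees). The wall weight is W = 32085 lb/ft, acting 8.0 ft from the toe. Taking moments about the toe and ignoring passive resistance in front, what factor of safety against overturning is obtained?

K_a = tan²(45° − 26.7°/2) = 0.3800.
P_a = ½K_aγH² = 0.5×0.3800×112.3×23.0² = 11290 lb/ft, acting at H/3 = 7.667 ft above the base.
Overturning moment M_o = P_a × H/3 = 11290 × 7.667 = 86530.
Resisting moment M_r = W × 8.0 = 32085 × 8.0 = 256700.
FS_overturning = M_r/M_o = 256700/86530 = 2.966.

2.97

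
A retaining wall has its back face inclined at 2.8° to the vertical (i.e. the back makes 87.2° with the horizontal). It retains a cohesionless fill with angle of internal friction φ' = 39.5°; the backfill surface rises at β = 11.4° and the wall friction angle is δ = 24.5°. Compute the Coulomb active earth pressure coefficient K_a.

K_a = sin²(α+φ) / [sin²α · sin(α−δ) · (1 + √{sin(φ+δ)sin(φ−β) / (sin(α−δ)sin(α+β))})²].
With α = 87.2°, φ = 39.5°, δ = 24.5°, β = 11.4°: K_a = 0.2527.

0.253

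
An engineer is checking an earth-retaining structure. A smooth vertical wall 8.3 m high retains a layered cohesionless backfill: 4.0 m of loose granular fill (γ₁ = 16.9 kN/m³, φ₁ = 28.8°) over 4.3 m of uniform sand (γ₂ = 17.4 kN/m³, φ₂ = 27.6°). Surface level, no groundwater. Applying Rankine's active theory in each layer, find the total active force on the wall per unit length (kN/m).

K_a1 = tan²(45°−28.8°/2) = 0.3498; K_a2 = tan²(45°−27.6°/2) = 0.3668.
Layer 1: σ at base = K_a1 γ₁ h₁ = 23.64 kPa; P₁ = ½×23.64×4.0 = 47.29.
Layer 2: σ_v at top = γ₁h₁ = 67.60; σ_h top = K_a2×67.60 = 24.79; σ_h base = K_a2×(67.60+17.4×4.3) = 52.24.
P₂ = ½(24.79+52.24)×4.3 = 165.6. Total P_a = 47.29+165.6 = 212.9 kN/m.

213 kN/m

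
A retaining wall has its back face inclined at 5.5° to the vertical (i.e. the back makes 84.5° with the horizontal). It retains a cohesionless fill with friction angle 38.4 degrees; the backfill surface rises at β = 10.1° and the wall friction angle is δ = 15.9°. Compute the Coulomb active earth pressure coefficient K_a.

K_a = sin²(α+φ) / [sin²α · sin(α−δ) · (1 + √{sin(φ+δ)sin(φ−β) / (sin(α−δ)sin(α+β))})²].
With α = 84.5°, φ = 38.4°, δ = 15.9°, β = 10.1°: K_a = 0.2827.

0.283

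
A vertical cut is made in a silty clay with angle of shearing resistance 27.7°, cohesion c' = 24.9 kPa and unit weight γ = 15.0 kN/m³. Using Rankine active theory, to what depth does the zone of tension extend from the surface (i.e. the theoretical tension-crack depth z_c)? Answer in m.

5.49 m

K_a = tan²(45° − 27.7°/2) = 0.3653; √K_a = 0.6044.
The active pressure is zero where K_a γ z = 2c√K_a, so z_c = 2c/(γ√K_a) = 2×24.9/(15.0×0.6044) = 5.493 m.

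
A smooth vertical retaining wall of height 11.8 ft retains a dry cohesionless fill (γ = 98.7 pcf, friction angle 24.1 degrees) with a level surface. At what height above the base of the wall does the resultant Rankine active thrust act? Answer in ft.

3.93 ft

K_a = 0.4201.
The pressure distribution is triangular, so the resultant acts at H/3 above the base = 11.8/3 = 3.933 ft.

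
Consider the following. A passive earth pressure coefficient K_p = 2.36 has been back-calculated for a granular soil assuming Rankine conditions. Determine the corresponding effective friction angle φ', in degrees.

K_p = (1+sin φ)/(1−sin φ) ⇒ sin φ = (K_p − 1)/(K_p + 1) = 0.4048.
φ = arcsin(0.4048) = 23.88°.

23.9°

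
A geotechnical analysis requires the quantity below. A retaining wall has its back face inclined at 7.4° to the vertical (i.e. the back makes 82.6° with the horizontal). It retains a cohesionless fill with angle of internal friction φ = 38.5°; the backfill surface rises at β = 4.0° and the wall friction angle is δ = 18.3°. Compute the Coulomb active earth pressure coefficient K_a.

0.278

K_a = sin²(α+φ) / [sin²α · sin(α−δ) · (1 + √{sin(φ+δ)sin(φ−β) / (sin(α−δ)sin(α+β))})²].
With α = 82.6°, φ = 38.5°, δ = 18.3°, β = 4.0°: K_a = 0.2778.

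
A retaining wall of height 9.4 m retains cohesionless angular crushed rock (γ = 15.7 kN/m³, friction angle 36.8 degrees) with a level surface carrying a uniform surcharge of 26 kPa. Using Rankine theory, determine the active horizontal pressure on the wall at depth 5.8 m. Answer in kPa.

29.4 kPa

K_a = (1 − sin φ)/(1 + sin φ) = 0.2508.
σ_v = γz + q = 15.7 × 5.8 + 26 = 117.1 kPa.
σ_h = K_a σ_v = 0.2508 × 117.1 = 29.35 kPa.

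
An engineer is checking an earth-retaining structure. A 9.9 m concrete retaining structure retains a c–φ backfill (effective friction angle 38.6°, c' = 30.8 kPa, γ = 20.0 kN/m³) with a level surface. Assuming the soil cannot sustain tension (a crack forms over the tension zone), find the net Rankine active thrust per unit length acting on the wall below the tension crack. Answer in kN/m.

28.4 kN/m

K_a = 0.2316; √K_a = 0.4813.
Tension-crack depth z_c = 2c/(γ√K_a) = 2×30.8/(20.0×0.4813) = 6.400 m.
σ_a at base = K_a γ H − 2c√K_a = 0.2316×20.0×9.9 − 2×30.8×0.4813 = 16.21 kPa.
P_a = ½ × 16.21 × (H − z_c) = 0.5×16.21×3.500 = 28.38 kN/m.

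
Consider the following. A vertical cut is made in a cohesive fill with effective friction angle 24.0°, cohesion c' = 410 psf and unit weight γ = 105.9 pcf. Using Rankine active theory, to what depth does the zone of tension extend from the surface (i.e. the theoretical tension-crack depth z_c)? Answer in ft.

11.9 ft

K_a = tan²(45° − 24.0°/2) = 0.4217; √K_a = 0.6494.
The active pressure is zero where K_a γ z = 2c√K_a, so z_c = 2c/(γ√K_a) = 2×410/(105.9×0.6494) = 11.92 ft.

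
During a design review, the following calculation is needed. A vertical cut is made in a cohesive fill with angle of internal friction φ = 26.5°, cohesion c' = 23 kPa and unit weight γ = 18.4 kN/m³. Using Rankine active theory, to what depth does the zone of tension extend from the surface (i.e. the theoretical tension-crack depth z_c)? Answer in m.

4.04 m

K_a = tan²(45° − 26.5°/2) = 0.3829; √K_a = 0.6188.
The active pressure is zero where K_a γ z = 2c√K_a, so z_c = 2c/(γ√K_a) = 2×23/(18.4×0.6188) = 4.040 m.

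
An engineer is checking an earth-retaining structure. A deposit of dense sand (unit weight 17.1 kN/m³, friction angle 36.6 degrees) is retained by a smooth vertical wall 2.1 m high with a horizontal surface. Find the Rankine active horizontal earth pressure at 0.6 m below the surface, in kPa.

K_a = (1 − sin φ)/(1 + sin φ) = 0.2530.
σ_h = K_a γ z = 0.2530 × 17.1 × 0.6 = 2.595 kPa.

2.60 kPa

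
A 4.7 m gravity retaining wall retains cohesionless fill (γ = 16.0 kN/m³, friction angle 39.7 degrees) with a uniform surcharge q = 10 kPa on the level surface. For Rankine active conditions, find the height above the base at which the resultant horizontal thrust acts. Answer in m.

1.73 m

K_a = 0.2204.
Triangular part P₁ = ½K_aγH² = 38.95 at H/3 = 1.567 m; rectangular part P₂ = K_a q H = 10.36 at H/2 = 2.350 m.
ȳ = (P₁·1.567 + P₂·2.350)/(P₁+P₂) = 1.731 m.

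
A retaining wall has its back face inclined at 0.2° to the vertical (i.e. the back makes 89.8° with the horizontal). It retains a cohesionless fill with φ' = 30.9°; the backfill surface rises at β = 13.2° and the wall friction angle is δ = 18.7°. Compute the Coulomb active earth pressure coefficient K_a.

K_a = sin²(α+φ) / [sin²α · sin(α−δ) · (1 + √{sin(φ+δ)sin(φ−β) / (sin(α−δ)sin(α+β))})²].
With α = 89.8°, φ = 30.9°, δ = 18.7°, β = 13.2°: K_a = 0.3468.

0.347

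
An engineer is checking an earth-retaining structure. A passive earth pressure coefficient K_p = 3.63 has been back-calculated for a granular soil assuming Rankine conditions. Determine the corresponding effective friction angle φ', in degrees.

34.6°

K_p = (1+sin φ)/(1−sin φ) ⇒ sin φ = (K_p − 1)/(K_p + 1) = 0.5680.
φ = arcsin(0.5680) = 34.61°.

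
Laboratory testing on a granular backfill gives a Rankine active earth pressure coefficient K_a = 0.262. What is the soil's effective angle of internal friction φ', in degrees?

35.8°

K_a = tan²(45° − φ/2) ⇒ 45° − φ/2 = arctan(√0.262) = 27.11°.
φ = 2(45° − 27.11°) = 35.79°.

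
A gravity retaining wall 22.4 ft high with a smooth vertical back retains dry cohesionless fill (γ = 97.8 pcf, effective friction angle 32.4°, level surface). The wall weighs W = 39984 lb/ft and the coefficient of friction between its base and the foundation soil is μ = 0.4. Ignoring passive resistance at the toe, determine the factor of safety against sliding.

2.16

K_a = tan²(45° − 32.4°/2) = 0.3022.
P_a = ½K_aγH² = 0.5×0.3022×97.8×22.4² = 7416 lb/ft, acting at H/3 = 7.467 ft above the base.
FS_sliding = μW / P_a = 0.4×39984 / 7416 = 2.157.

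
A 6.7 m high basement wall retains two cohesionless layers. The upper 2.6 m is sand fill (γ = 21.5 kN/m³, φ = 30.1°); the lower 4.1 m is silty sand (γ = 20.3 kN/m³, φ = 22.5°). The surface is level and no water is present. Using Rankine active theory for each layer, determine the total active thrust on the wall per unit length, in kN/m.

203 kN/m

K_a1 = tan²(45°−30.1°/2) = 0.3320; K_a2 = tan²(45°−22.5°/2) = 0.4465.
Layer 1: σ at base = K_a1 γ₁ h₁ = 18.56 kPa; P₁ = ½×18.56×2.6 = 24.13.
Layer 2: σ_v at top = γ₁h₁ = 55.90; σ_h top = K_a2×55.90 = 24.96; σ_h base = K_a2×(55.90+20.3×4.1) = 62.12.
P₂ = ½(24.96+62.12)×4.1 = 178.5. Total P_a = 24.13+178.5 = 202.6 kN/m.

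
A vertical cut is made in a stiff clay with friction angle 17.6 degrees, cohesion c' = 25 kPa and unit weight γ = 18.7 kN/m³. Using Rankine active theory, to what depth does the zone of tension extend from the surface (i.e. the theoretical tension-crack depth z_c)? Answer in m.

K_a = tan²(45° − 17.6°/2) = 0.5357; √K_a = 0.7319.
The active pressure is zero where K_a γ z = 2c√K_a, so z_c = 2c/(γ√K_a) = 2×25/(18.7×0.7319) = 3.653 m.

3.65 m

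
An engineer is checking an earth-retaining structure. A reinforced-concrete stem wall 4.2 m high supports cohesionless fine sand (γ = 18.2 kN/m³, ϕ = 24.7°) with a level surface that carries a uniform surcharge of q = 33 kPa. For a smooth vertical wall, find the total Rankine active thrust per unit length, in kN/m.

123 kN/m

K_a = tan²(45° − φ/2) = 0.4106.
Soil triangle: ½ K_a γ H² = 0.5×0.4106×18.2×4.2² = 65.91 kN/m.
Surcharge rectangle: K_a q H = 0.4106×33×4.2 = 56.90 kN/m.
Total = 65.91 + 56.90 = 122.8 kN/m.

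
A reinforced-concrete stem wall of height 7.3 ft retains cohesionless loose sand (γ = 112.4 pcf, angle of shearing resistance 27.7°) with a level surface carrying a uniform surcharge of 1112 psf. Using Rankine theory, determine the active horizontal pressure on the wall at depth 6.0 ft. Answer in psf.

K_a = (1 − sin φ)/(1 + sin φ) = 0.3653.
σ_v = γz + q = 112.4 × 6.0 + 1112 = 1786 psf.
σ_h = K_a σ_v = 0.3653 × 1786 = 652.6 psf.

653 psf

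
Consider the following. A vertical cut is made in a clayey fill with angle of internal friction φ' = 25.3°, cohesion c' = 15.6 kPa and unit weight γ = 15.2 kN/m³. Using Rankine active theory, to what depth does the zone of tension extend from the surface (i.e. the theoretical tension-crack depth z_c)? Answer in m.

3.24 m

K_a = tan²(45° − 25.3°/2) = 0.4012; √K_a = 0.6334.
The active pressure is zero where K_a γ z = 2c√K_a, so z_c = 2c/(γ√K_a) = 2×15.6/(15.2×0.6334) = 3.241 m.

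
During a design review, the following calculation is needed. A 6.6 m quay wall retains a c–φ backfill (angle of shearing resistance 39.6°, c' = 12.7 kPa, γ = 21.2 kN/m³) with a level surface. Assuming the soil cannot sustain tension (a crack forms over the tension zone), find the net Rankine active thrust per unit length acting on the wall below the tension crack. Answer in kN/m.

K_a = 0.2214; √K_a = 0.4706.
Tension-crack depth z_c = 2c/(γ√K_a) = 2×12.7/(21.2×0.4706) = 2.546 m.
σ_a at base = K_a γ H − 2c√K_a = 0.2214×21.2×6.6 − 2×12.7×0.4706 = 19.03 kPa.
P_a = ½ × 19.03 × (H − z_c) = 0.5×19.03×4.054 = 38.57 kN/m.

38.6 kN/m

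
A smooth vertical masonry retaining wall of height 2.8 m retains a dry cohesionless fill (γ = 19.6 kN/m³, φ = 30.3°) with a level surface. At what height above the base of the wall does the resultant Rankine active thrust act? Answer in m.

0.933 m

K_a = 0.3293.
The pressure distribution is triangular, so the resultant acts at H/3 above the base = 2.8/3 = 0.9333 m.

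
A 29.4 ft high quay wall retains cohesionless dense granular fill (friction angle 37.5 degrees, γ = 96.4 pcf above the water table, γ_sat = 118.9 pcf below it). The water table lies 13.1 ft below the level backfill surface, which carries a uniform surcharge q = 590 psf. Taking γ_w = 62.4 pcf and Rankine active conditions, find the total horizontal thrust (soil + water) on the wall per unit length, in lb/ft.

21400 lb/ft

K_a = tan²(45° − φ/2) = 0.2432.
γ' = 118.9 − 62.4 = 56.50 pcf. h₂ = H − d_w = 16.3 ft.
σ'_h: at surface K_a·q = 143.5; at WT K_a(q+γd_w) = 450.6; at base K_a(q+γd_w+γ'h₂) = 674.6 psf.
P₁ = ½(143.5+450.6)×13.1 = 3891; P₂ = ½(450.6+674.6)×16.3 = 9170; P_w = ½γ_w h₂² = 8290.
Total = 3891+9170+8290 = 21350 lb/ft.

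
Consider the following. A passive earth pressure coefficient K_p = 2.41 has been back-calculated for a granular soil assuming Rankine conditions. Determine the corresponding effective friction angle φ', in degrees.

K_p = (1+sin φ)/(1−sin φ) ⇒ sin φ = (K_p − 1)/(K_p + 1) = 0.4135.
φ = arcsin(0.4135) = 24.42°.

24.4°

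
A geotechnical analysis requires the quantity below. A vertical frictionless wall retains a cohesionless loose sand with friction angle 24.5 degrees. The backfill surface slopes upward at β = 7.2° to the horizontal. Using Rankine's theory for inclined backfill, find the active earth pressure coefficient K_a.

K_a = cos β · (cos β − √(cos²β − cos²φ)) / (cos β + √(cos²β − cos²φ)).
cos β = 0.9921, cos φ = 0.9100, √(cos²β − cos²φ) = 0.3953.
K_a = 0.9921 × (0.9921 − 0.3953)/(0.9921 + 0.3953) = 0.4268.

0.427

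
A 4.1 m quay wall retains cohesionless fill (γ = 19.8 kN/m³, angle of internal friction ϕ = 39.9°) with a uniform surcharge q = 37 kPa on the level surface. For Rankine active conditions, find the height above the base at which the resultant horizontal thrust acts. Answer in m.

1.69 m

K_a = 0.2184.
Triangular part P₁ = ½K_aγH² = 36.35 at H/3 = 1.367 m; rectangular part P₂ = K_a q H = 33.14 at H/2 = 2.050 m.
ȳ = (P₁·1.367 + P₂·2.050)/(P₁+P₂) = 1.693 m.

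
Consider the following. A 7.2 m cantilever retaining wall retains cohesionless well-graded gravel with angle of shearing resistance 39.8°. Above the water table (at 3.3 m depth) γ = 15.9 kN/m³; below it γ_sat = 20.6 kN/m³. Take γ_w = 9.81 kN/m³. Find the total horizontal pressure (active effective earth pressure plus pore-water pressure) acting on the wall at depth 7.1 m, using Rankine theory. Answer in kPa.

K_a = (1 − sin φ)/(1 + sin φ) = 0.2194.
γ' = 20.6 − 9.81 = 10.79 kN/m³.
Effective vertical stress at 7.1 m: σ'_v = 15.9×3.3 + 10.79×3.80 = 93.47 kPa.
σ'_h = K_a σ'_v = 0.2194 × 93.47 = 20.51 kPa; u = γ_w × 3.80 = 37.28 kPa.
Total σ_h = 20.51 + 37.28 = 57.79 kPa.

57.8 kPa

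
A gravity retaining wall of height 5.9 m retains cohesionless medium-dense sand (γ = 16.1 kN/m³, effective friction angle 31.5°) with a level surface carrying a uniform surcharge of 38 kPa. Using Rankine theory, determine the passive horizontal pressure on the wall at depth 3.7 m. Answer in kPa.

311 kPa

K_p = (1 + sin φ)/(1 − sin φ) = 3.188.
σ_v = γz + q = 16.1 × 3.7 + 38 = 97.57 kPa.
σ_h = K_p σ_v = 3.188 × 97.57 = 311.1 kPa.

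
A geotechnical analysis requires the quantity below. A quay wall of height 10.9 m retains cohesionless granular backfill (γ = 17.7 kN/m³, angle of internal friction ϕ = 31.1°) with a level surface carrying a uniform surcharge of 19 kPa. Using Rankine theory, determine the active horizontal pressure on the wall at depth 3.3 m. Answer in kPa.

K_a = (1 − sin φ)/(1 + sin φ) = 0.3188.
σ_v = γz + q = 17.7 × 3.3 + 19 = 77.41 kPa.
σ_h = K_a σ_v = 0.3188 × 77.41 = 24.68 kPa.

24.7 kPa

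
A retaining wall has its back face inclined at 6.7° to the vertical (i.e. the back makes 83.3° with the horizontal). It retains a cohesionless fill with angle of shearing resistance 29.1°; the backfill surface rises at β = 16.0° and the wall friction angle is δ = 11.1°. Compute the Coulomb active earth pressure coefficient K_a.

0.468

K_a = sin²(α+φ) / [sin²α · sin(α−δ) · (1 + √{sin(φ+δ)sin(φ−β) / (sin(α−δ)sin(α+β))})²].
With α = 83.3°, φ = 29.1°, δ = 11.1°, β = 16.0°: K_a = 0.4680.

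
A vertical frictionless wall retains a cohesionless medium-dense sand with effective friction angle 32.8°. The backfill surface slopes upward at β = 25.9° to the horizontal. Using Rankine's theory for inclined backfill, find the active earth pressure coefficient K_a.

0.427

K_a = cos β · (cos β − √(cos²β − cos²φ)) / (cos β + √(cos²β − cos²φ)).
cos β = 0.8996, cos φ = 0.8406, √(cos²β − cos²φ) = 0.3204.
K_a = 0.8996 × (0.8996 − 0.3204)/(0.8996 + 0.3204) = 0.4271.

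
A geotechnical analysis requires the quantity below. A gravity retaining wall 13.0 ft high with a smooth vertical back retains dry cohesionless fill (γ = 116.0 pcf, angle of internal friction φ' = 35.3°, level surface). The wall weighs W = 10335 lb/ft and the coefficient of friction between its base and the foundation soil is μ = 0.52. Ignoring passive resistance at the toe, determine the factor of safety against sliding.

2.05

K_a = tan²(45° − 35.3°/2) = 0.2675.
P_a = ½K_aγH² = 0.5×0.2675×116.0×13.0² = 2622 lb/ft, acting at H/3 = 4.333 ft above the base.
FS_sliding = μW / P_a = 0.52×10335 / 2622 = 2.049.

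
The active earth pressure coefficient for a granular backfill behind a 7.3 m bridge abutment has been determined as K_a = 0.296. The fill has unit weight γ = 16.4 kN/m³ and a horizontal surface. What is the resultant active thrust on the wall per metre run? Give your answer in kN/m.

P = ½ K_a γ H² = 0.5 × 0.296 × 16.4 × 7.3² = 129.3 kN/m.

129 kN/m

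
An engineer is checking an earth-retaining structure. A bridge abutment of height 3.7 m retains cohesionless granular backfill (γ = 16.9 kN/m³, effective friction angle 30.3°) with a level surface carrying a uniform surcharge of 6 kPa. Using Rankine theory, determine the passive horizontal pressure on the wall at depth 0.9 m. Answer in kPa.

K_p = (1 + sin φ)/(1 − sin φ) = 3.037.
σ_v = γz + q = 16.9 × 0.9 + 6 = 21.21 kPa.
σ_h = K_p σ_v = 3.037 × 21.21 = 64.41 kPa.

64.4 kPa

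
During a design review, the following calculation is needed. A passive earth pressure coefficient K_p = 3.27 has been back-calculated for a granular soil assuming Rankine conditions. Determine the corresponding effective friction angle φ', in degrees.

32.1°

K_p = (1+sin φ)/(1−sin φ) ⇒ sin φ = (K_p − 1)/(K_p + 1) = 0.5316.
φ = arcsin(0.5316) = 32.11°.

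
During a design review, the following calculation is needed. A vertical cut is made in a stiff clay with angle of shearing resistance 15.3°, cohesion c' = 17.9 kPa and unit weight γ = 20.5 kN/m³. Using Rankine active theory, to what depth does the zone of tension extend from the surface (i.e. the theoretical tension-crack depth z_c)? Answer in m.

2.29 m

K_a = tan²(45° − 15.3°/2) = 0.5824; √K_a = 0.7632.
The active pressure is zero where K_a γ z = 2c√K_a, so z_c = 2c/(γ√K_a) = 2×17.9/(20.5×0.7632) = 2.288 m.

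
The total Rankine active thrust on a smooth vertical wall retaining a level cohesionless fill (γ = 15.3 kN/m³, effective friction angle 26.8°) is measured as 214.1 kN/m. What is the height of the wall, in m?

8.60 m

K_a = 0.3785. P_a = ½ K_a γ H² ⇒ H = √(2P_a/(K_a γ)).
H = √(2×214.1/(0.3785×15.3)) = 8.599 m.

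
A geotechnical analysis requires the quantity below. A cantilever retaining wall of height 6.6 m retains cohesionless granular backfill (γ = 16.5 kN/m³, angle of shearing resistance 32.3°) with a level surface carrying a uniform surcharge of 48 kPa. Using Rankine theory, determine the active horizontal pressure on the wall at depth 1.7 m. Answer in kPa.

K_a = (1 − sin φ)/(1 + sin φ) = 0.3035.
σ_v = γz + q = 16.5 × 1.7 + 48 = 76.05 kPa.
σ_h = K_a σ_v = 0.3035 × 76.05 = 23.08 kPa.

23.1 kPa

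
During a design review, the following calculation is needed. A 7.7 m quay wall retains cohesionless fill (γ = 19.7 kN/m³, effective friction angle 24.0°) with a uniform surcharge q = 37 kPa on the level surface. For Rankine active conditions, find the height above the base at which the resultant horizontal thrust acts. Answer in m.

K_a = 0.4217.
Triangular part P₁ = ½K_aγH² = 246.3 at H/3 = 2.567 m; rectangular part P₂ = K_a q H = 120.2 at H/2 = 3.850 m.
ȳ = (P₁·2.567 + P₂·3.850)/(P₁+P₂) = 2.987 m.

2.99 m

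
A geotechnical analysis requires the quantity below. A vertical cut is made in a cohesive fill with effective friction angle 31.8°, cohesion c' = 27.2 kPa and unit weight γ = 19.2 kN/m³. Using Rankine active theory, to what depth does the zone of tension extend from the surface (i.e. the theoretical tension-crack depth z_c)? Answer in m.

5.09 m

K_a = tan²(45° − 31.8°/2) = 0.3098; √K_a = 0.5566.
The active pressure is zero where K_a γ z = 2c√K_a, so z_c = 2c/(γ√K_a) = 2×27.2/(19.2×0.5566) = 5.090 m.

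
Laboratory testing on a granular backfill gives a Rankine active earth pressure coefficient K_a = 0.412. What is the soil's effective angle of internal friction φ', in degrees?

K_a = tan²(45° − φ/2) ⇒ 45° − φ/2 = arctan(√0.412) = 32.70°.
φ = 2(45° − 32.70°) = 24.61°.

24.6°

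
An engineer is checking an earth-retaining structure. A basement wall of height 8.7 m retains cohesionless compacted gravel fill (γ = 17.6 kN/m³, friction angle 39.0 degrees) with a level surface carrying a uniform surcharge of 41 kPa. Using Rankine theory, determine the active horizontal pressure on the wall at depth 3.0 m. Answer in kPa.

21.3 kPa

K_a = (1 − sin φ)/(1 + sin φ) = 0.2275.
σ_v = γz + q = 17.6 × 3.0 + 41 = 93.80 kPa.
σ_h = K_a σ_v = 0.2275 × 93.80 = 21.34 kPa.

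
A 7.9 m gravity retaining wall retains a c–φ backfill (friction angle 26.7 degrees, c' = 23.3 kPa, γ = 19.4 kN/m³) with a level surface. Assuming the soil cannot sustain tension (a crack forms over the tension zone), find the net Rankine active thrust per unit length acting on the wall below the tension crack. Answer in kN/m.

59.1 kN/m

K_a = 0.3800; √K_a = 0.6164.
Tension-crack depth z_c = 2c/(γ√K_a) = 2×23.3/(19.4×0.6164) = 3.897 m.
σ_a at base = K_a γ H − 2c√K_a = 0.3800×19.4×7.9 − 2×23.3×0.6164 = 29.51 kPa.
P_a = ½ × 29.51 × (H − z_c) = 0.5×29.51×4.003 = 59.06 kN/m.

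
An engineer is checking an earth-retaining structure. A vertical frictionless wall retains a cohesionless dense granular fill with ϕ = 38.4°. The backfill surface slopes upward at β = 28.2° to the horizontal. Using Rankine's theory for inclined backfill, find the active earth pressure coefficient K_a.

K_a = cos β · (cos β − √(cos²β − cos²φ)) / (cos β + √(cos²β − cos²φ)).
cos β = 0.8813, cos φ = 0.7837, √(cos²β − cos²φ) = 0.4031.
K_a = 0.8813 × (0.8813 − 0.4031)/(0.8813 + 0.4031) = 0.3281.

0.328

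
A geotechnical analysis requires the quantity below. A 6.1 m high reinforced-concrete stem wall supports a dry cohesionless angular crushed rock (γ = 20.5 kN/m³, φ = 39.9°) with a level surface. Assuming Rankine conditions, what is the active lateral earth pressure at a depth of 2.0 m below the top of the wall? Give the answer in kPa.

8.96 kPa

K_a = (1 − sin φ)/(1 + sin φ) = 0.2184.
σ_h = K_a γ z = 0.2184 × 20.5 × 2.0 = 8.956 kPa.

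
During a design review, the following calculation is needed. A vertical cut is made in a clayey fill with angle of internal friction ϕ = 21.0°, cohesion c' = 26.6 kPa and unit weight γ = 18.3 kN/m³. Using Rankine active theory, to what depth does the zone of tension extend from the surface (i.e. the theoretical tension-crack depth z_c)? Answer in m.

K_a = tan²(45° − 21.0°/2) = 0.4724; √K_a = 0.6873.
The active pressure is zero where K_a γ z = 2c√K_a, so z_c = 2c/(γ√K_a) = 2×26.6/(18.3×0.6873) = 4.230 m.

4.23 m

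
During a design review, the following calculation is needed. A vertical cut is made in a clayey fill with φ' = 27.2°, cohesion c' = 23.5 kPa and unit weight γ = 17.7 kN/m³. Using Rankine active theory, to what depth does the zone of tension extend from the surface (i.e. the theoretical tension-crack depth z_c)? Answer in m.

4.35 m

K_a = tan²(45° − 27.2°/2) = 0.3726; √K_a = 0.6104.
The active pressure is zero where K_a γ z = 2c√K_a, so z_c = 2c/(γ√K_a) = 2×23.5/(17.7×0.6104) = 4.350 m.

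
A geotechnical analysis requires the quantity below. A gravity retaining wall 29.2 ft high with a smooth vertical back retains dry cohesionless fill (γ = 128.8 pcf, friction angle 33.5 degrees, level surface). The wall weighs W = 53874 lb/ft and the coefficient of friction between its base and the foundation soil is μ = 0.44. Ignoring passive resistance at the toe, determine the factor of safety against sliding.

K_a = tan²(45° − 33.5°/2) = 0.2887.
P_a = ½K_aγH² = 0.5×0.2887×128.8×29.2² = 15850 lb/ft, acting at H/3 = 9.733 ft above the base.
FS_sliding = μW / P_a = 0.44×53874 / 15850 = 1.495.

1.50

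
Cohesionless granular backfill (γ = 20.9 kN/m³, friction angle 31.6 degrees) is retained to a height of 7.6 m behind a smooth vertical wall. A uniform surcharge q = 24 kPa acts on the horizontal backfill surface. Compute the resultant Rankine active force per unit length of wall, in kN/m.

K_a = tan²(45° − φ/2) = 0.3123.
Soil triangle: ½ K_a γ H² = 0.5×0.3123×20.9×7.6² = 188.5 kN/m.
Surcharge rectangle: K_a q H = 0.3123×24×7.6 = 56.97 kN/m.
Total = 188.5 + 56.97 = 245.5 kN/m.

246 kN/m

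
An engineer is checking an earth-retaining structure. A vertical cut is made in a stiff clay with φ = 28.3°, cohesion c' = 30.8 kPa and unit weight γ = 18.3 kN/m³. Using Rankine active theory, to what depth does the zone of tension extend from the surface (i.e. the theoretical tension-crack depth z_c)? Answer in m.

5.64 m

K_a = tan²(45° − 28.3°/2) = 0.3568; √K_a = 0.5973.
The active pressure is zero where K_a γ z = 2c√K_a, so z_c = 2c/(γ√K_a) = 2×30.8/(18.3×0.5973) = 5.636 m.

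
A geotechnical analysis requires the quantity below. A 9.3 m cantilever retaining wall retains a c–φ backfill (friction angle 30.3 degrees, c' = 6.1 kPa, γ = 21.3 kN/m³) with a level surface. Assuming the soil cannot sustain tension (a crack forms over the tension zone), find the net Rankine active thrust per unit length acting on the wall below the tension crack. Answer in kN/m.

K_a = 0.3293; √K_a = 0.5739.
Tension-crack depth z_c = 2c/(γ√K_a) = 2×6.1/(21.3×0.5739) = 0.9981 m.
σ_a at base = K_a γ H − 2c√K_a = 0.3293×21.3×9.3 − 2×6.1×0.5739 = 58.23 kPa.
P_a = ½ × 58.23 × (H − z_c) = 0.5×58.23×8.302 = 241.7 kN/m.

242 kN/m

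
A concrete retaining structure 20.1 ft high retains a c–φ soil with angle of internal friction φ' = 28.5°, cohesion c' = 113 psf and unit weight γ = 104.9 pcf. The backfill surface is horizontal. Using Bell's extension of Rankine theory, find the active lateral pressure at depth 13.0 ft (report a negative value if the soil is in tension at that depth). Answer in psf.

K_a = (1 − sin φ)/(1 + sin φ) = 0.3540.
σ_a = K_a γ z − 2c√K_a = 0.3540×104.9×13.0 − 2×113×0.5949 = 348.2 psf.

348 psf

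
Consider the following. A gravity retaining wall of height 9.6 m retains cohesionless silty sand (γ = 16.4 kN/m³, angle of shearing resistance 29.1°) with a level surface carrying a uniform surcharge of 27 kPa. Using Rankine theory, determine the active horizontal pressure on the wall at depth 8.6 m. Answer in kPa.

58.1 kPa

K_a = (1 − sin φ)/(1 + sin φ) = 0.3456.
σ_v = γz + q = 16.4 × 8.6 + 27 = 168.0 kPa.
σ_h = K_a σ_v = 0.3456 × 168.0 = 58.07 kPa.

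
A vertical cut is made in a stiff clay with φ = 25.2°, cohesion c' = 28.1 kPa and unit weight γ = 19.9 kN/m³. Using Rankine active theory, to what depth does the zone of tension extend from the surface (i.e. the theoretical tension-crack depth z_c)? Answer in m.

K_a = tan²(45° − 25.2°/2) = 0.4027; √K_a = 0.6346.
The active pressure is zero where K_a γ z = 2c√K_a, so z_c = 2c/(γ√K_a) = 2×28.1/(19.9×0.6346) = 4.450 m.

4.45 m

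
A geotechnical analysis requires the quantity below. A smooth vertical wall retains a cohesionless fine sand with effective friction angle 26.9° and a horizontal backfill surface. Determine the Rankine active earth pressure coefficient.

0.377

K_a = (1 − sin φ)/(1 + sin φ) = (1 − sin 26.9°)/(1 + sin 26.9°) = 0.3770.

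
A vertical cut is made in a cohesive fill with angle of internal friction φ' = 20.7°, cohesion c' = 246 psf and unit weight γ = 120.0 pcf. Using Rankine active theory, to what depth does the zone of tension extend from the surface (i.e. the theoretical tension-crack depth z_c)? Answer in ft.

5.93 ft

K_a = tan²(45° − 20.7°/2) = 0.4777; √K_a = 0.6911.
The active pressure is zero where K_a γ z = 2c√K_a, so z_c = 2c/(γ√K_a) = 2×246/(120.0×0.6911) = 5.932 ft.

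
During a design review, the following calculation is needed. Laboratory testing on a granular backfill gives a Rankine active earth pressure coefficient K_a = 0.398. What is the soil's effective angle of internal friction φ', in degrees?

K_a = tan²(45° − φ/2) ⇒ 45° − φ/2 = arctan(√0.398) = 32.25°.
φ = 2(45° − 32.25°) = 25.51°.

25.5°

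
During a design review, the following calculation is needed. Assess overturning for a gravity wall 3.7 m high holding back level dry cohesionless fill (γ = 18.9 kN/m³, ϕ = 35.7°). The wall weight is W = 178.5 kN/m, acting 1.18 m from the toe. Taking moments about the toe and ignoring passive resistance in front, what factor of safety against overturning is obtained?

K_a = tan²(45° − 35.7°/2) = 0.2630.
P_a = ½K_aγH² = 0.5×0.2630×18.9×3.7² = 34.02 kN/m, acting at H/3 = 1.233 m above the base.
Overturning moment M_o = P_a × H/3 = 34.02 × 1.233 = 41.96.
Resisting moment M_r = W × 1.18 = 178.5 × 1.18 = 210.6.
FS_overturning = M_r/M_o = 210.6/41.96 = 5.020.

5.02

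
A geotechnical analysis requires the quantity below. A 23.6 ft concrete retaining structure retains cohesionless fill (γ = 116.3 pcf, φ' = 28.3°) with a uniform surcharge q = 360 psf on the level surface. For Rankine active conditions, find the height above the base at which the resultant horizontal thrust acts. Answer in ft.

8.68 ft

K_a = 0.3568.
Triangular part P₁ = ½K_aγH² = 11550 at H/3 = 7.867 ft; rectangular part P₂ = K_a q H = 3031 at H/2 = 11.80 ft.
ȳ = (P₁·7.867 + P₂·11.80)/(P₁+P₂) = 8.684 ft.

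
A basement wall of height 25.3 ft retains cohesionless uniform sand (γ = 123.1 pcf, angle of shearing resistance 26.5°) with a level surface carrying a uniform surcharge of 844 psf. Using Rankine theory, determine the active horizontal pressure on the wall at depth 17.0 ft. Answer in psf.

1120 psf

K_a = (1 − sin φ)/(1 + sin φ) = 0.3829.
σ_v = γz + q = 123.1 × 17.0 + 844 = 2937 psf.
σ_h = K_a σ_v = 0.3829 × 2937 = 1125 psf.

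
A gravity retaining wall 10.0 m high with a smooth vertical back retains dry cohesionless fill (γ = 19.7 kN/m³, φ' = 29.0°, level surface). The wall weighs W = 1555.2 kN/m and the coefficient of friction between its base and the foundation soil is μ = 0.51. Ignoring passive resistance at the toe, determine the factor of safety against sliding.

2.32

K_a = tan²(45° − 29.0°/2) = 0.3470.
P_a = ½K_aγH² = 0.5×0.3470×19.7×10.0² = 341.8 kN/m, acting at H/3 = 3.333 m above the base.
FS_sliding = μW / P_a = 0.51×1555.2 / 341.8 = 2.321.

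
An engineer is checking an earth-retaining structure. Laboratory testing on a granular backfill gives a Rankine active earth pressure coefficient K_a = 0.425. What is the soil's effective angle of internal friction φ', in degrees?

23.8°

K_a = tan²(45° − φ/2) ⇒ 45° − φ/2 = arctan(√0.425) = 33.10°.
φ = 2(45° − 33.10°) = 23.80°.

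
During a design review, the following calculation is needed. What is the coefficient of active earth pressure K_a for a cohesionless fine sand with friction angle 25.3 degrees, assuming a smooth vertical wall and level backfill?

K_a = (1 − sin φ)/(1 + sin φ) = (1 − sin 25.3°)/(1 + sin 25.3°) = 0.4012.

0.401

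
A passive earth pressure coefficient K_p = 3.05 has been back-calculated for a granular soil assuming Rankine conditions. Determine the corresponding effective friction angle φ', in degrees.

K_p = (1+sin φ)/(1−sin φ) ⇒ sin φ = (K_p − 1)/(K_p + 1) = 0.5062.
φ = arcsin(0.5062) = 30.41°.

30.4°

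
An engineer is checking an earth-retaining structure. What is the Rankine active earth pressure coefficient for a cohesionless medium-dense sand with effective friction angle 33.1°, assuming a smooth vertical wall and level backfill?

0.294

K_a = (1 − sin φ)/(1 + sin φ) = (1 − sin 33.1°)/(1 + sin 33.1°) = 0.2936.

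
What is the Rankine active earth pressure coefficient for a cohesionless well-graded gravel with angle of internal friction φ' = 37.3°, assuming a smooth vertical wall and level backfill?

0.245

K_a = (1 − sin φ)/(1 + sin φ) = (1 − sin 37.3°)/(1 + sin 37.3°) = 0.2453.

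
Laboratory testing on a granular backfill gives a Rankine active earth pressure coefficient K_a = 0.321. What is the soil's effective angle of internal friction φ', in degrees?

30.9°

K_a = tan²(45° − φ/2) ⇒ 45° − φ/2 = arctan(√0.321) = 29.53°.
φ = 2(45° − 29.53°) = 30.93°.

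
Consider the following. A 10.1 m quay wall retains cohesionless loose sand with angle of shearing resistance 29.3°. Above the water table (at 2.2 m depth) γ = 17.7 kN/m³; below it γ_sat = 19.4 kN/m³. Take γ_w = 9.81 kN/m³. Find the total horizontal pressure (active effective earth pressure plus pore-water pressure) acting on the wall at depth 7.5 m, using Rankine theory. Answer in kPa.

82.8 kPa

K_a = (1 − sin φ)/(1 + sin φ) = 0.3428.
γ' = 19.4 − 9.81 = 9.590 kN/m³.
Effective vertical stress at 7.5 m: σ'_v = 17.7×2.2 + 9.590×5.30 = 89.77 kPa.
σ'_h = K_a σ'_v = 0.3428 × 89.77 = 30.78 kPa; u = γ_w × 5.30 = 51.99 kPa.
Total σ_h = 30.78 + 51.99 = 82.77 kPa.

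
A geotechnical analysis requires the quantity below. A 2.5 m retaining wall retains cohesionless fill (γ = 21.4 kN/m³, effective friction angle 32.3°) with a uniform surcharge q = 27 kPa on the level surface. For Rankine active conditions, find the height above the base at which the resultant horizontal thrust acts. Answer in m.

K_a = 0.3035.
Triangular part P₁ = ½K_aγH² = 20.30 at H/3 = 0.8333 m; rectangular part P₂ = K_a q H = 20.49 at H/2 = 1.250 m.
ȳ = (P₁·0.8333 + P₂·1.250)/(P₁+P₂) = 1.043 m.

1.04 m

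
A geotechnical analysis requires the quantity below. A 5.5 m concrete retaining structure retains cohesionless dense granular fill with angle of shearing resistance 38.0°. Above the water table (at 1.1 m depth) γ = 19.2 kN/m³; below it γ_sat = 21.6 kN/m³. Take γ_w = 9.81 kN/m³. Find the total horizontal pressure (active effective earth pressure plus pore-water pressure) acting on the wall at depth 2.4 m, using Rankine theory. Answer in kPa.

K_a = (1 − sin φ)/(1 + sin φ) = 0.2379.
γ' = 21.6 − 9.81 = 11.79 kN/m³.
Effective vertical stress at 2.4 m: σ'_v = 19.2×1.1 + 11.79×1.30 = 36.45 kPa.
σ'_h = K_a σ'_v = 0.2379 × 36.45 = 8.670 kPa; u = γ_w × 1.30 = 12.75 kPa.
Total σ_h = 8.670 + 12.75 = 21.42 kPa.

21.4 kPa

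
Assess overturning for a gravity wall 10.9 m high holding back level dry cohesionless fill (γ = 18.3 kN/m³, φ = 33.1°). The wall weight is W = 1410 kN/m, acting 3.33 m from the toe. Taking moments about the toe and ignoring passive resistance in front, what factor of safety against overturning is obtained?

K_a = tan²(45° − 33.1°/2) = 0.2936.
P_a = ½K_aγH² = 0.5×0.2936×18.3×10.9² = 319.1 kN/m, acting at H/3 = 3.633 m above the base.
Overturning moment M_o = P_a × H/3 = 319.1 × 3.633 = 1160.
Resisting moment M_r = W × 3.33 = 1410 × 3.33 = 4695.
FS_overturning = M_r/M_o = 4695/1160 = 4.049.

4.05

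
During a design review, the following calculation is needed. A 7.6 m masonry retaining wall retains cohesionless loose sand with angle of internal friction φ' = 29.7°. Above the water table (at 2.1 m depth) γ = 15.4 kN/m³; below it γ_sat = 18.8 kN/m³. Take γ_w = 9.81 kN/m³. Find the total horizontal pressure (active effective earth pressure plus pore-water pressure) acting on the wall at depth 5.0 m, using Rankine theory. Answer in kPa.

K_a = (1 − sin φ)/(1 + sin φ) = 0.3374.
γ' = 18.8 − 9.81 = 8.990 kN/m³.
Effective vertical stress at 5.0 m: σ'_v = 15.4×2.1 + 8.990×2.90 = 58.41 kPa.
σ'_h = K_a σ'_v = 0.3374 × 58.41 = 19.71 kPa; u = γ_w × 2.90 = 28.45 kPa.
Total σ_h = 19.71 + 28.45 = 48.16 kPa.

48.2 kPa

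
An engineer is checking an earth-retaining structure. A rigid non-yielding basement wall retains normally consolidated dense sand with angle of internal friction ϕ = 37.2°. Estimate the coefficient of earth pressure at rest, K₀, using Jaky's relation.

K₀ = 1 − sin φ' = 1 − sin 37.2° = 0.3954.

0.395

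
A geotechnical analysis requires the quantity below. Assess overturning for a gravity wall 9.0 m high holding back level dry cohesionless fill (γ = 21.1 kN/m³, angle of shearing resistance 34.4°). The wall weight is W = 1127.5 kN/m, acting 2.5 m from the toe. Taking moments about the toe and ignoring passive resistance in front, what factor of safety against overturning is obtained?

K_a = tan²(45° − 34.4°/2) = 0.2780.
P_a = ½K_aγH² = 0.5×0.2780×21.1×9.0² = 237.5 kN/m, acting at H/3 = 3.000 m above the base.
Overturning moment M_o = P_a × H/3 = 237.5 × 3.000 = 712.6.
Resisting moment M_r = W × 2.5 = 1127.5 × 2.5 = 2819.
FS_overturning = M_r/M_o = 2819/712.6 = 3.955.

3.96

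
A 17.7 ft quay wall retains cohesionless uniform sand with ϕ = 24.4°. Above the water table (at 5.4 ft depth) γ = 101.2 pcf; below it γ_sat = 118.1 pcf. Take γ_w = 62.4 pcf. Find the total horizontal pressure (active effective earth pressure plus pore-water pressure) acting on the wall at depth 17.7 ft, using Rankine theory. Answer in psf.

K_a = (1 − sin φ)/(1 + sin φ) = 0.4153.
γ' = 118.1 − 62.4 = 55.70 pcf.
Effective vertical stress at 17.7 ft: σ'_v = 101.2×5.4 + 55.70×12.3 = 1232 psf.
σ'_h = K_a σ'_v = 0.4153 × 1232 = 511.5 psf; u = γ_w × 12.3 = 767.5 psf.
Total σ_h = 511.5 + 767.5 = 1279 psf.

1280 psf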